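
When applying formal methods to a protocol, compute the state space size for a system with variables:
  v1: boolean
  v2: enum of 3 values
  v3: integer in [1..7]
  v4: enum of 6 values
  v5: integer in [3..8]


State space = product of domain sizes of all variables.
Domain sizes:
  v1 (boolean): 2
  v2 (enum of 3 values): 3
  v3 (integer in [1..7]): 7
  v4 (enum of 6 values): 6
  v5 (integer in [3..8]): 6
Product = 2 * 3 * 7 * 6 * 6 = 1512

1512


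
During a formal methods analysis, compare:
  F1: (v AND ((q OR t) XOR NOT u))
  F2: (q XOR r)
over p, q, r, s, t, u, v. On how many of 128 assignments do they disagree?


F1 = (v AND ((q OR t) XOR NOT u))
F2 = (q XOR r)
Evaluate both on each of 128 rows (bits = p,q,r,s,t,u,v):
  row 0 [0000000]: F1=0 F2=0 -> 0
  row 1 [0000001]: F1=1 F2=0 (differ) -> 1
  row 2 [0000010]: F1=0 F2=0 -> 0
  row 3 [0000011]: F1=0 F2=0 -> 0
  row 4 [0000100]: F1=0 F2=0 -> 0
  (every remaining row is evaluated the same way; all 128 results are listed next)
Full result column, 8 rows per line (p,q,r,s fixed per line; t,u,v runs 000..111 left to right):
  rows 0-7 [p,q,r,s=0000]: 01000001  (ones: 2)
  rows 8-15 [p,q,r,s=0001]: 01000001  (ones: 2)
  rows 16-23 [p,q,r,s=0010]: 10111110  (ones: 6)
  rows 24-31 [p,q,r,s=0011]: 10111110  (ones: 6)
  rows 32-39 [p,q,r,s=0100]: 11101110  (ones: 6)
  rows 40-47 [p,q,r,s=0101]: 11101110  (ones: 6)
  rows 48-55 [p,q,r,s=0110]: 00010001  (ones: 2)
  rows 56-63 [p,q,r,s=0111]: 00010001  (ones: 2)
  rows 64-71 [p,q,r,s=1000]: 01000001  (ones: 2)
  rows 72-79 [p,q,r,s=1001]: 01000001  (ones: 2)
  rows 80-87 [p,q,r,s=1010]: 10111110  (ones: 6)
  rows 88-95 [p,q,r,s=1011]: 10111110  (ones: 6)
  rows 96-103 [p,q,r,s=1100]: 11101110  (ones: 6)
  rows 104-111 [p,q,r,s=1101]: 11101110  (ones: 6)
  rows 112-119 [p,q,r,s=1110]: 00010001  (ones: 2)
  rows 120-127 [p,q,r,s=1111]: 00010001  (ones: 2)
Disagreements = 2+2+6+6+6+6+2+2+2+2+6+6+6+6+2+2 = 64

64


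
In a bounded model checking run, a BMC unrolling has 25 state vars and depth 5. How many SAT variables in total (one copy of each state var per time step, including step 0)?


BMC unrolls to depth k, creating one copy of each state var for steps 0..k.
Step count = 5 + 1 = 6 (steps 0 through 5)
Vars per step = 25
Total = 25 * 6 = 150

150


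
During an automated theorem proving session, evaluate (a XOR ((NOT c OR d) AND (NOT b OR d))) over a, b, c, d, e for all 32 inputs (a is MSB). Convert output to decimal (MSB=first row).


Formula: (a XOR ((NOT c OR d) AND (NOT b OR d))) over a, b, c, d, e (32 rows)
Evaluate each row (bits = a,b,c,d,e, MSB first):
  row 0 [00000]: (0 XOR ((NOT 0 OR 0) AND (NOT 0 OR 0))) -> 1
  row 1 [00001]: (0 XOR ((NOT 0 OR 0) AND (NOT 0 OR 0))) -> 1
  row 2 [00010]: (0 XOR ((NOT 0 OR 1) AND (NOT 0 OR 1))) -> 1
  row 3 [00011]: (0 XOR ((NOT 0 OR 1) AND (NOT 0 OR 1))) -> 1
  row 4 [00100]: (0 XOR ((NOT 1 OR 0) AND (NOT 0 OR 0))) -> 0
  row 5 [00101]: (0 XOR ((NOT 1 OR 0) AND (NOT 0 OR 0))) -> 0
  row 6 [00110]: (0 XOR ((NOT 1 OR 1) AND (NOT 0 OR 1))) -> 1
  row 7 [00111]: (0 XOR ((NOT 1 OR 1) AND (NOT 0 OR 1))) -> 1
  row 8 [01000]: (0 XOR ((NOT 0 OR 0) AND (NOT 1 OR 0))) -> 0
  row 9 [01001]: (0 XOR ((NOT 0 OR 0) AND (NOT 1 OR 0))) -> 0
  row 10 [01010]: (0 XOR ((NOT 0 OR 1) AND (NOT 1 OR 1))) -> 1
  row 11 [01011]: (0 XOR ((NOT 0 OR 1) AND (NOT 1 OR 1))) -> 1
  row 12 [01100]: (0 XOR ((NOT 1 OR 0) AND (NOT 1 OR 0))) -> 0
  row 13 [01101]: (0 XOR ((NOT 1 OR 0) AND (NOT 1 OR 0))) -> 0
  row 14 [01110]: (0 XOR ((NOT 1 OR 1) AND (NOT 1 OR 1))) -> 1
  row 15 [01111]: (0 XOR ((NOT 1 OR 1) AND (NOT 1 OR 1))) -> 1
  row 16 [10000]: (1 XOR ((NOT 0 OR 0) AND (NOT 0 OR 0))) -> 0
  row 17 [10001]: (1 XOR ((NOT 0 OR 0) AND (NOT 0 OR 0))) -> 0
  row 18 [10010]: (1 XOR ((NOT 0 OR 1) AND (NOT 0 OR 1))) -> 0
  row 19 [10011]: (1 XOR ((NOT 0 OR 1) AND (NOT 0 OR 1))) -> 0
  row 20 [10100]: (1 XOR ((NOT 1 OR 0) AND (NOT 0 OR 0))) -> 1
  row 21 [10101]: (1 XOR ((NOT 1 OR 0) AND (NOT 0 OR 0))) -> 1
  row 22 [10110]: (1 XOR ((NOT 1 OR 1) AND (NOT 0 OR 1))) -> 0
  row 23 [10111]: (1 XOR ((NOT 1 OR 1) AND (NOT 0 OR 1))) -> 0
  row 24 [11000]: (1 XOR ((NOT 0 OR 0) AND (NOT 1 OR 0))) -> 1
  row 25 [11001]: (1 XOR ((NOT 0 OR 0) AND (NOT 1 OR 0))) -> 1
  row 26 [11010]: (1 XOR ((NOT 0 OR 1) AND (NOT 1 OR 1))) -> 0
  row 27 [11011]: (1 XOR ((NOT 0 OR 1) AND (NOT 1 OR 1))) -> 0
  row 28 [11100]: (1 XOR ((NOT 1 OR 0) AND (NOT 1 OR 0))) -> 1
  row 29 [11101]: (1 XOR ((NOT 1 OR 0) AND (NOT 1 OR 0))) -> 1
  row 30 [11110]: (1 XOR ((NOT 1 OR 1) AND (NOT 1 OR 1))) -> 0
  row 31 [11111]: (1 XOR ((NOT 1 OR 1) AND (NOT 1 OR 1))) -> 0
Full result column, 4 rows per line (a,b,c fixed per line; d,e runs 00..11 left to right):
  rows 0-3 [a,b,c=000]: 1111  = hex F
  rows 4-7 [a,b,c=001]: 0011  = hex 3
  rows 8-11 [a,b,c=010]: 0011  = hex 3
  rows 12-15 [a,b,c=011]: 0011  = hex 3
  rows 16-19 [a,b,c=100]: 0000  = hex 0
  rows 20-23 [a,b,c=101]: 1100  = hex C
  rows 24-27 [a,b,c=110]: 1100  = hex C
  rows 28-31 [a,b,c=111]: 1100  = hex C
Output column (row 0 .. row 31) = 11110011001100110000110011001100
Output column grouped in 4s = 1111 0011 0011 0011 0000 1100 1100 1100 = 0xF3330CCC
Convert to decimal digit by digit (value = value*16 + digit):
  F -> 15
  15*16 + 3 = 243
  243*16 + 3 = 3891
  3891*16 + 3 = 62259
  62259*16 + 0 = 996144
  996144*16 + 12 (C) = 15938316
  15938316*16 + 12 (C) = 255013068
  255013068*16 + 12 (C) = 4080209100
Decimal = 4080209100

4080209100


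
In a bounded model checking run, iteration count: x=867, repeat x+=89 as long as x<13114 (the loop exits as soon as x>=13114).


Step 1: x goes from 867 toward 13114 by 89; the body runs while x<13114, so iterations = ceil((bound-start)/step)
Step 2: Distance=12247
Step 3: ceil(12247/89)=138

138


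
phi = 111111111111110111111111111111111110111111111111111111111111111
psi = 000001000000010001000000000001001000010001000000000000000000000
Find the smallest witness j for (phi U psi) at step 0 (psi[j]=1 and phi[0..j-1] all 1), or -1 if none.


(phi U psi) at 0: need smallest j with psi[j]=1 and phi[i]=1 for all i in [0,j).
Scan from step 0:
  step 0: phi=1, psi=0 -> continue
  step 1: phi=1, psi=0 -> continue
  step 2: phi=1, psi=0 -> continue
  step 3: phi=1, psi=0 -> continue
  step 5: psi=1 and phi held for [0,5) -> witness found
Witness step = 5

5


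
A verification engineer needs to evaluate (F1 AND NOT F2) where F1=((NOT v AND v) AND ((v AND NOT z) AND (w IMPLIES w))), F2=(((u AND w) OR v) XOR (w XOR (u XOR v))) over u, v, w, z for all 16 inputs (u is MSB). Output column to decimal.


F1 = ((NOT v AND v) AND ((v AND NOT z) AND (w IMPLIES w)))
F2 = (((u AND w) OR v) XOR (w XOR (u XOR v)))
Counterexample to F1=>F2 is where F1=1 and F2=0.
Evaluate each row (bits = u,v,w,z, MSB first):
  row 0 [0000]: F1=0 F2=0 -> F1&~F2 -> 0
  row 1 [0001]: F1=0 F2=0 -> F1&~F2 -> 0
  row 2 [0010]: F1=0 F2=1 -> F1&~F2 -> 0
  row 3 [0011]: F1=0 F2=1 -> F1&~F2 -> 0
  row 4 [0100]: F1=0 F2=0 -> F1&~F2 -> 0
  row 5 [0101]: F1=0 F2=0 -> F1&~F2 -> 0
  row 6 [0110]: F1=0 F2=1 -> F1&~F2 -> 0
  row 7 [0111]: F1=0 F2=1 -> F1&~F2 -> 0
  row 8 [1000]: F1=0 F2=1 -> F1&~F2 -> 0
  row 9 [1001]: F1=0 F2=1 -> F1&~F2 -> 0
  row 10 [1010]: F1=0 F2=1 -> F1&~F2 -> 0
  row 11 [1011]: F1=0 F2=1 -> F1&~F2 -> 0
  row 12 [1100]: F1=0 F2=1 -> F1&~F2 -> 0
  row 13 [1101]: F1=0 F2=1 -> F1&~F2 -> 0
  row 14 [1110]: F1=0 F2=0 -> F1&~F2 -> 0
  row 15 [1111]: F1=0 F2=0 -> F1&~F2 -> 0
Full result column, 4 rows per line (u,v fixed per line; w,z runs 00..11 left to right):
  rows 0-3 [u,v=00]: 0000  = hex 0
  rows 4-7 [u,v=01]: 0000  = hex 0
  rows 8-11 [u,v=10]: 0000  = hex 0
  rows 12-15 [u,v=11]: 0000  = hex 0
Counterexample vector (row 0 .. row 15) = 0000000000000000
Output column grouped in 4s = 0000 0000 0000 0000 = 0x0000
Convert to decimal digit by digit (value = value*16 + digit):
  0 -> 0
  0*16 + 0 = 0
  0*16 + 0 = 0
  0*16 + 0 = 0
Decimal = 0

0


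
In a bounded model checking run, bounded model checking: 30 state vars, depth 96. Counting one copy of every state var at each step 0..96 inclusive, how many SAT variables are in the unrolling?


BMC unrolls to depth k, creating one copy of each state var for steps 0..k.
Step count = 96 + 1 = 97 (steps 0 through 96)
Vars per step = 30
Total = 30 * 97 = 2910

2910


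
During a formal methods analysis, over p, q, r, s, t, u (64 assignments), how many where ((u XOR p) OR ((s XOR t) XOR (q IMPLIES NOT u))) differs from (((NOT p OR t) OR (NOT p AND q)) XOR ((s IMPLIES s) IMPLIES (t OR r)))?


F1 = ((u XOR p) OR ((s XOR t) XOR (q IMPLIES NOT u)))
F2 = (((NOT p OR t) OR (NOT p AND q)) XOR ((s IMPLIES s) IMPLIES (t OR r)))
Evaluate both on each of 64 rows (bits = p,q,r,s,t,u):
  row 0 [000000]: F1=1 F2=1 -> 0
  row 1 [000001]: F1=1 F2=1 -> 0
  row 2 [000010]: F1=0 F2=0 -> 0
  row 3 [000011]: F1=1 F2=0 (differ) -> 1
  row 4 [000100]: F1=0 F2=1 (differ) -> 1
  (every remaining row is evaluated the same way; all 64 results are listed next)
Full result column, 8 rows per line (p,q,r fixed per line; s,t,u runs 000..111 left to right):
  rows 0-7 [p,q,r=000]: 00011011  (ones: 4)
  rows 8-15 [p,q,r=001]: 11010111  (ones: 6)
  rows 16-23 [p,q,r=010]: 00011011  (ones: 4)
  rows 24-31 [p,q,r=011]: 11010111  (ones: 6)
  rows 32-39 [p,q,r=100]: 11101011  (ones: 6)
  rows 40-47 [p,q,r=101]: 00100111  (ones: 4)
  rows 48-55 [p,q,r=110]: 10111110  (ones: 6)
  rows 56-63 [p,q,r=111]: 01110010  (ones: 4)
Disagreements = 4+6+4+6+6+4+6+4 = 40

40


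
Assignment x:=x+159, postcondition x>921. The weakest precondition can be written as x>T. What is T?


Formula: wp(x:=E, P) = P[E/x] (substitute E for x in postcondition)
Step 1: Postcondition: x>921
Step 2: Substitute x+159 for x: x+159>921
Step 3: Solve for x: x > 921-159 = 762

762


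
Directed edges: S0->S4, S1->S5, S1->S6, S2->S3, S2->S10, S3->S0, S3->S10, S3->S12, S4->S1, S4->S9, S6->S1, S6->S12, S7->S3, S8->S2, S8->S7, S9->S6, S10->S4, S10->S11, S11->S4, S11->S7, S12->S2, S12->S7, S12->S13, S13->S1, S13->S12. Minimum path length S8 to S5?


BFS layer-by-layer from S8:
  dist 0: {S8}
  dist 1: {S2, S7}
  dist 2: {S3, S10}
  dist 3: {S0, S4, S11, S12}
  dist 4: {S1, S9, S13}
  dist 5: {S5, S6}
  -> S5 reached at distance 5
Shortest path length = 5

5


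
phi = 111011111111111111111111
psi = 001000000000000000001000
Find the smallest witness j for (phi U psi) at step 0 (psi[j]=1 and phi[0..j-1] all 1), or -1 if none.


(phi U psi) at 0: need smallest j with psi[j]=1 and phi[i]=1 for all i in [0,j).
Scan from step 0:
  step 0: phi=1, psi=0 -> continue
  step 1: phi=1, psi=0 -> continue
  step 2: psi=1 and phi held for [0,2) -> witness found
Witness step = 2

2


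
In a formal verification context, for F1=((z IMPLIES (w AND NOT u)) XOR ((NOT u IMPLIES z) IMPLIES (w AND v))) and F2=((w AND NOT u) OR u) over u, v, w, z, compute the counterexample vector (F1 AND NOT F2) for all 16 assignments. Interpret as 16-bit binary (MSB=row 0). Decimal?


F1 = ((z IMPLIES (w AND NOT u)) XOR ((NOT u IMPLIES z) IMPLIES (w AND v)))
F2 = ((w AND NOT u) OR u)
Counterexample to F1=>F2 is where F1=1 and F2=0.
Evaluate each row (bits = u,v,w,z, MSB first):
  row 0 [0000]: F1=0 F2=0 -> F1&~F2 -> 0
  row 1 [0001]: F1=0 F2=0 -> F1&~F2 -> 0
  row 2 [0010]: F1=0 F2=1 -> F1&~F2 -> 0
  row 3 [0011]: F1=1 F2=1 -> F1&~F2 -> 0
  row 4 [0100]: F1=0 F2=0 -> F1&~F2 -> 0
  row 5 [0101]: F1=0 F2=0 -> F1&~F2 -> 0
  row 6 [0110]: F1=0 F2=1 -> F1&~F2 -> 0
  row 7 [0111]: F1=0 F2=1 -> F1&~F2 -> 0
  row 8 [1000]: F1=1 F2=1 -> F1&~F2 -> 0
  row 9 [1001]: F1=0 F2=1 -> F1&~F2 -> 0
  row 10 [1010]: F1=1 F2=1 -> F1&~F2 -> 0
  row 11 [1011]: F1=0 F2=1 -> F1&~F2 -> 0
  row 12 [1100]: F1=1 F2=1 -> F1&~F2 -> 0
  row 13 [1101]: F1=0 F2=1 -> F1&~F2 -> 0
  row 14 [1110]: F1=0 F2=1 -> F1&~F2 -> 0
  row 15 [1111]: F1=1 F2=1 -> F1&~F2 -> 0
Full result column, 4 rows per line (u,v fixed per line; w,z runs 00..11 left to right):
  rows 0-3 [u,v=00]: 0000  = hex 0
  rows 4-7 [u,v=01]: 0000  = hex 0
  rows 8-11 [u,v=10]: 0000  = hex 0
  rows 12-15 [u,v=11]: 0000  = hex 0
Counterexample vector (row 0 .. row 15) = 0000000000000000
Output column grouped in 4s = 0000 0000 0000 0000 = 0x0000
Convert to decimal digit by digit (value = value*16 + digit):
  0 -> 0
  0*16 + 0 = 0
  0*16 + 0 = 0
  0*16 + 0 = 0
Decimal = 0

0


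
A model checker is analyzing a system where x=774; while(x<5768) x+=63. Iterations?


Step 1: x goes from 774 toward 5768 by 63; the body runs while x<5768, so iterations = ceil((bound-start)/step)
Step 2: Distance=4994
Step 3: ceil(4994/63)=80

80


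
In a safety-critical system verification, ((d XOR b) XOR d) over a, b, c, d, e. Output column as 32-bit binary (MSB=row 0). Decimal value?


Formula: ((d XOR b) XOR d) over a, b, c, d, e (32 rows)
Evaluate each row (bits = a,b,c,d,e, MSB first):
  row 0 [00000]: ((0 XOR 0) XOR 0) -> 0
  row 1 [00001]: ((0 XOR 0) XOR 0) -> 0
  row 2 [00010]: ((1 XOR 0) XOR 1) -> 0
  row 3 [00011]: ((1 XOR 0) XOR 1) -> 0
  row 4 [00100]: ((0 XOR 0) XOR 0) -> 0
  row 5 [00101]: ((0 XOR 0) XOR 0) -> 0
  row 6 [00110]: ((1 XOR 0) XOR 1) -> 0
  row 7 [00111]: ((1 XOR 0) XOR 1) -> 0
  row 8 [01000]: ((0 XOR 1) XOR 0) -> 1
  row 9 [01001]: ((0 XOR 1) XOR 0) -> 1
  row 10 [01010]: ((1 XOR 1) XOR 1) -> 1
  row 11 [01011]: ((1 XOR 1) XOR 1) -> 1
  row 12 [01100]: ((0 XOR 1) XOR 0) -> 1
  row 13 [01101]: ((0 XOR 1) XOR 0) -> 1
  row 14 [01110]: ((1 XOR 1) XOR 1) -> 1
  row 15 [01111]: ((1 XOR 1) XOR 1) -> 1
  row 16 [10000]: ((0 XOR 0) XOR 0) -> 0
  row 17 [10001]: ((0 XOR 0) XOR 0) -> 0
  row 18 [10010]: ((1 XOR 0) XOR 1) -> 0
  row 19 [10011]: ((1 XOR 0) XOR 1) -> 0
  row 20 [10100]: ((0 XOR 0) XOR 0) -> 0
  row 21 [10101]: ((0 XOR 0) XOR 0) -> 0
  row 22 [10110]: ((1 XOR 0) XOR 1) -> 0
  row 23 [10111]: ((1 XOR 0) XOR 1) -> 0
  row 24 [11000]: ((0 XOR 1) XOR 0) -> 1
  row 25 [11001]: ((0 XOR 1) XOR 0) -> 1
  row 26 [11010]: ((1 XOR 1) XOR 1) -> 1
  row 27 [11011]: ((1 XOR 1) XOR 1) -> 1
  row 28 [11100]: ((0 XOR 1) XOR 0) -> 1
  row 29 [11101]: ((0 XOR 1) XOR 0) -> 1
  row 30 [11110]: ((1 XOR 1) XOR 1) -> 1
  row 31 [11111]: ((1 XOR 1) XOR 1) -> 1
Full result column, 4 rows per line (a,b,c fixed per line; d,e runs 00..11 left to right):
  rows 0-3 [a,b,c=000]: 0000  = hex 0
  rows 4-7 [a,b,c=001]: 0000  = hex 0
  rows 8-11 [a,b,c=010]: 1111  = hex F
  rows 12-15 [a,b,c=011]: 1111  = hex F
  rows 16-19 [a,b,c=100]: 0000  = hex 0
  rows 20-23 [a,b,c=101]: 0000  = hex 0
  rows 24-27 [a,b,c=110]: 1111  = hex F
  rows 28-31 [a,b,c=111]: 1111  = hex F
Output column (row 0 .. row 31) = 00000000111111110000000011111111
Output column grouped in 4s = 0000 0000 1111 1111 0000 0000 1111 1111 = 0x00FF00FF
Convert to decimal digit by digit (value = value*16 + digit):
  0 -> 0
  0*16 + 0 = 0
  0*16 + 15 (F) = 15
  15*16 + 15 (F) = 255
  255*16 + 0 = 4080
  4080*16 + 0 = 65280
  65280*16 + 15 (F) = 1044495
  1044495*16 + 15 (F) = 16711935
Decimal = 16711935

16711935


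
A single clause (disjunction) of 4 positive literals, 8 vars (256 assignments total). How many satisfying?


Step 1: Total=2^8=256
Step 2: Unsat when all 4 false: 2^4=16
Step 3: Sat=256-16=240

240


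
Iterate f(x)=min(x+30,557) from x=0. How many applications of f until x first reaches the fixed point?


Step 1: x=0, cap=557, increment=30
Step 2: x grows by 30 each step until capped at 557; fixed point is x=557
Step 3: iterations = ceil(557/30) = 19

19


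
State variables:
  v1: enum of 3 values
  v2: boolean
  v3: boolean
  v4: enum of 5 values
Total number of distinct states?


State space = product of domain sizes of all variables.
Domain sizes:
  v1 (enum of 3 values): 3
  v2 (boolean): 2
  v3 (boolean): 2
  v4 (enum of 5 values): 5
Product = 3 * 2 * 2 * 5 = 60

60


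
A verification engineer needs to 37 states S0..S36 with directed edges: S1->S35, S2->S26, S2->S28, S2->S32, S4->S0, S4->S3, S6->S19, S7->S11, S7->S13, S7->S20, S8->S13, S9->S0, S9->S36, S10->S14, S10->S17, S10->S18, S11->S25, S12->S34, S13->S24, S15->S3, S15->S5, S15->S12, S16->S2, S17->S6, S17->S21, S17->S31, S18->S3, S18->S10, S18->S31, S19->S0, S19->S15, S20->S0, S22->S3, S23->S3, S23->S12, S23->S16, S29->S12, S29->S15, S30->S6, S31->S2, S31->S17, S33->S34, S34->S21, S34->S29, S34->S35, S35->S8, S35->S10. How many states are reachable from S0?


BFS from S0:
  layer 0: {S0}
Reachable set: {S0}
Count = 1

1


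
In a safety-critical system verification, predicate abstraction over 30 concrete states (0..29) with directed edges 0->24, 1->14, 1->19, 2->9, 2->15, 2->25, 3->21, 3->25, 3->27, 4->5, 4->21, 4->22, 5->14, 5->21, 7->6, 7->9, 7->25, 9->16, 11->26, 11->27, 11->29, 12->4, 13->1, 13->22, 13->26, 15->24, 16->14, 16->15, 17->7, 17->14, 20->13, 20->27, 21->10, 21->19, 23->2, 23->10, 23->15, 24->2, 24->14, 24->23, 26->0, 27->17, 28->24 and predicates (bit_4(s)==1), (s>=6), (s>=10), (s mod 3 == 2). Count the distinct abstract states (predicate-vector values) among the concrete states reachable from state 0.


BFS from 0:
Concrete reachable: {0, 2, 9, 10, 14, 15, 16, 23, 24, 25}
Abstract via predicates (bit_4(s)==1), (s>=6), (s>=10), (s mod 3 == 2):
  (0,0,0,0) <- {0}
  (0,0,0,1) <- {2}
  (0,1,0,0) <- {9}
  (0,1,1,0) <- {10, 15}
  (0,1,1,1) <- {14}
  (1,1,1,0) <- {16, 24, 25}
  (1,1,1,1) <- {23}
Distinct abstract states = 7

7


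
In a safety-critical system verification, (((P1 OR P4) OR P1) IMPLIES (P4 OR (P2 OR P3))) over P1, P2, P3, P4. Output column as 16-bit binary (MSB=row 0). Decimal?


Formula: (((P1 OR P4) OR P1) IMPLIES (P4 OR (P2 OR P3))) over P1, P2, P3, P4 (16 rows)
Evaluate each row (bits = P1,P2,P3,P4, MSB first):
  row 0 [0000]: (((0 OR 0) OR 0) IMPLIES (0 OR (0 OR 0))) -> 1
  row 1 [0001]: (((0 OR 1) OR 0) IMPLIES (1 OR (0 OR 0))) -> 1
  row 2 [0010]: (((0 OR 0) OR 0) IMPLIES (0 OR (0 OR 1))) -> 1
  row 3 [0011]: (((0 OR 1) OR 0) IMPLIES (1 OR (0 OR 1))) -> 1
  row 4 [0100]: (((0 OR 0) OR 0) IMPLIES (0 OR (1 OR 0))) -> 1
  row 5 [0101]: (((0 OR 1) OR 0) IMPLIES (1 OR (1 OR 0))) -> 1
  row 6 [0110]: (((0 OR 0) OR 0) IMPLIES (0 OR (1 OR 1))) -> 1
  row 7 [0111]: (((0 OR 1) OR 0) IMPLIES (1 OR (1 OR 1))) -> 1
  row 8 [1000]: (((1 OR 0) OR 1) IMPLIES (0 OR (0 OR 0))) -> 0
  row 9 [1001]: (((1 OR 1) OR 1) IMPLIES (1 OR (0 OR 0))) -> 1
  row 10 [1010]: (((1 OR 0) OR 1) IMPLIES (0 OR (0 OR 1))) -> 1
  row 11 [1011]: (((1 OR 1) OR 1) IMPLIES (1 OR (0 OR 1))) -> 1
  row 12 [1100]: (((1 OR 0) OR 1) IMPLIES (0 OR (1 OR 0))) -> 1
  row 13 [1101]: (((1 OR 1) OR 1) IMPLIES (1 OR (1 OR 0))) -> 1
  row 14 [1110]: (((1 OR 0) OR 1) IMPLIES (0 OR (1 OR 1))) -> 1
  row 15 [1111]: (((1 OR 1) OR 1) IMPLIES (1 OR (1 OR 1))) -> 1
Full result column, 4 rows per line (P1,P2 fixed per line; P3,P4 runs 00..11 left to right):
  rows 0-3 [P1,P2=00]: 1111  = hex F
  rows 4-7 [P1,P2=01]: 1111  = hex F
  rows 8-11 [P1,P2=10]: 0111  = hex 7
  rows 12-15 [P1,P2=11]: 1111  = hex F
Output column (row 0 .. row 15) = 1111111101111111
Output column grouped in 4s = 1111 1111 0111 1111 = 0xFF7F
Convert to decimal digit by digit (value = value*16 + digit):
  F -> 15
  15*16 + 15 (F) = 255
  255*16 + 7 = 4087
  4087*16 + 15 (F) = 65407
Decimal = 65407

65407


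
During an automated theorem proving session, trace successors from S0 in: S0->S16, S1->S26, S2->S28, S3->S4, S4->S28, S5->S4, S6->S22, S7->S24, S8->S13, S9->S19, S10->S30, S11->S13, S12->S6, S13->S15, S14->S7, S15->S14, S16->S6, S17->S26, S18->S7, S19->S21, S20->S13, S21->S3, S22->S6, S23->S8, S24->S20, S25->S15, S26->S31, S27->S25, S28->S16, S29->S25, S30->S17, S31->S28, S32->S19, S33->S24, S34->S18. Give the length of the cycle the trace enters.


Trace from S0 until a state repeats:
  S0 -> S16 -> S6 -> S22 -> S6
S6 first seen at step 2, revisited at step 4.
Cycle length = 4 - 2 = 2

2


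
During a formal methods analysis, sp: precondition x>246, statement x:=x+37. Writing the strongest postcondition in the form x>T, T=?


Formula: sp(P, x:=E) = exists old_x. (x = E[old_x/x]) AND P[old_x/x] (old_x is the value of x before the assignment; eliminate old_x by solving x = E[old_x/x] for old_x)
Step 1: Precondition P: x>246, i.e. old_x > 246
Step 2: Assignment gives x = old_x + 37, so old_x = x - 37
Step 3: Substitute into P: x - 37 > 246
Step 4: Simplify: x > 246+37 = 283

283


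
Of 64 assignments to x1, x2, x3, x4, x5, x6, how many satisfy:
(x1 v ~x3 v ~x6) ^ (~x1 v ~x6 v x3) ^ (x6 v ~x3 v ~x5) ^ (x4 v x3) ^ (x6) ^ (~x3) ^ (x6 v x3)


CNF with 7 clauses over 6 vars (64 assignments).
An assignment satisfies CNF iff every clause has >=1 true literal.
Check each row (bits = x1,x2,x3,x4,x5,x6; clause T/F shown):
  row 0 [000000]: clauses=TTTFFTF -> 0
  row 1 [000001]: clauses=TTTFTTT -> 0
  row 2 [000010]: clauses=TTTFFTF -> 0
  row 3 [000011]: clauses=TTTFTTT -> 0
  row 4 [000100]: clauses=TTTTFTF -> 0
  (every remaining row is evaluated the same way; all 64 results are listed next)
Full result column, 8 rows per line (x1,x2,x3 fixed per line; x4,x5,x6 runs 000..111 left to right):
  rows 0-7 [x1,x2,x3=000]: 00000101  (ones: 2)
  rows 8-15 [x1,x2,x3=001]: 00000000  (ones: 0)
  rows 16-23 [x1,x2,x3=010]: 00000101  (ones: 2)
  rows 24-31 [x1,x2,x3=011]: 00000000  (ones: 0)
  rows 32-39 [x1,x2,x3=100]: 00000000  (ones: 0)
  rows 40-47 [x1,x2,x3=101]: 00000000  (ones: 0)
  rows 48-55 [x1,x2,x3=110]: 00000000  (ones: 0)
  rows 56-63 [x1,x2,x3=111]: 00000000  (ones: 0)
Satisfying assignments = 2+0+2+0+0+0+0+0 = 4

4


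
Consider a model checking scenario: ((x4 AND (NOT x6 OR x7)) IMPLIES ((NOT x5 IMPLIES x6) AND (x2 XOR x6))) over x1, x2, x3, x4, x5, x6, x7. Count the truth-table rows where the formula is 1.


Formula: ((x4 AND (NOT x6 OR x7)) IMPLIES ((NOT x5 IMPLIES x6) AND (x2 XOR x6))) over 7 vars (128 rows)
Evaluate each row (x1, x2, x3, x4, x5, x6, x7 as bits, MSB first):
  row 0 [0000000]: ((0 AND (NOT 0 OR 0)) IMPLIES ((NOT 0 IMPLIES 0) AND (0 XOR 0))) -> 1
  row 1 [0000001]: ((0 AND (NOT 0 OR 1)) IMPLIES ((NOT 0 IMPLIES 0) AND (0 XOR 0))) -> 1
  row 2 [0000010]: ((0 AND (NOT 1 OR 0)) IMPLIES ((NOT 0 IMPLIES 1) AND (0 XOR 1))) -> 1
  row 3 [0000011]: ((0 AND (NOT 1 OR 1)) IMPLIES ((NOT 0 IMPLIES 1) AND (0 XOR 1))) -> 1
  row 4 [0000100]: ((0 AND (NOT 0 OR 0)) IMPLIES ((NOT 1 IMPLIES 0) AND (0 XOR 0))) -> 1
  (every remaining row is evaluated the same way; all 128 results are listed next)
Full result column, 8 rows per line (x1,x2,x3,x4 fixed per line; x5,x6,x7 runs 000..111 left to right):
  rows 0-7 [x1,x2,x3,x4=0000]: 11111111  (ones: 8)
  rows 8-15 [x1,x2,x3,x4=0001]: 00110011  (ones: 4)
  rows 16-23 [x1,x2,x3,x4=0010]: 11111111  (ones: 8)
  rows 24-31 [x1,x2,x3,x4=0011]: 00110011  (ones: 4)
  rows 32-39 [x1,x2,x3,x4=0100]: 11111111  (ones: 8)
  rows 40-47 [x1,x2,x3,x4=0101]: 00101110  (ones: 4)
  rows 48-55 [x1,x2,x3,x4=0110]: 11111111  (ones: 8)
  rows 56-63 [x1,x2,x3,x4=0111]: 00101110  (ones: 4)
  rows 64-71 [x1,x2,x3,x4=1000]: 11111111  (ones: 8)
  rows 72-79 [x1,x2,x3,x4=1001]: 00110011  (ones: 4)
  rows 80-87 [x1,x2,x3,x4=1010]: 11111111  (ones: 8)
  rows 88-95 [x1,x2,x3,x4=1011]: 00110011  (ones: 4)
  rows 96-103 [x1,x2,x3,x4=1100]: 11111111  (ones: 8)
  rows 104-111 [x1,x2,x3,x4=1101]: 00101110  (ones: 4)
  rows 112-119 [x1,x2,x3,x4=1110]: 11111111  (ones: 8)
  rows 120-127 [x1,x2,x3,x4=1111]: 00101110  (ones: 4)
Count of 1-rows = 8+4+8+4+8+4+8+4+8+4+8+4+8+4+8+4 = 96

96


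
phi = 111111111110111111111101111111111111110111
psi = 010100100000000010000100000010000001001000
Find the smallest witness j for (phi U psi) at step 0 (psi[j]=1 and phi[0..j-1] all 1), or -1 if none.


(phi U psi) at 0: need smallest j with psi[j]=1 and phi[i]=1 for all i in [0,j).
Scan from step 0:
  step 0: phi=1, psi=0 -> continue
  step 1: psi=1 and phi held for [0,1) -> witness found
Witness step = 1

1


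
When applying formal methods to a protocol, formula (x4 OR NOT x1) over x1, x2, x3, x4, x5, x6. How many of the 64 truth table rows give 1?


Formula: (x4 OR NOT x1) over 6 vars (64 rows)
Evaluate each row (x1, x2, x3, x4, x5, x6 as bits, MSB first):
  row 0 [000000]: (0 OR NOT 0) -> 1
  row 1 [000001]: (0 OR NOT 0) -> 1
  row 2 [000010]: (0 OR NOT 0) -> 1
  row 3 [000011]: (0 OR NOT 0) -> 1
  row 4 [000100]: (1 OR NOT 0) -> 1
  (every remaining row is evaluated the same way; all 64 results are listed next)
Full result column, 8 rows per line (x1,x2,x3 fixed per line; x4,x5,x6 runs 000..111 left to right):
  rows 0-7 [x1,x2,x3=000]: 11111111  (ones: 8)
  rows 8-15 [x1,x2,x3=001]: 11111111  (ones: 8)
  rows 16-23 [x1,x2,x3=010]: 11111111  (ones: 8)
  rows 24-31 [x1,x2,x3=011]: 11111111  (ones: 8)
  rows 32-39 [x1,x2,x3=100]: 00001111  (ones: 4)
  rows 40-47 [x1,x2,x3=101]: 00001111  (ones: 4)
  rows 48-55 [x1,x2,x3=110]: 00001111  (ones: 4)
  rows 56-63 [x1,x2,x3=111]: 00001111  (ones: 4)
Count of 1-rows = 8+8+8+8+4+4+4+4 = 48

48


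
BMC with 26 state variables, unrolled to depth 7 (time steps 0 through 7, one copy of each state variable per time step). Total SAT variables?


BMC unrolls to depth k, creating one copy of each state var for steps 0..k.
Step count = 7 + 1 = 8 (steps 0 through 7)
Vars per step = 26
Total = 26 * 8 = 208

208


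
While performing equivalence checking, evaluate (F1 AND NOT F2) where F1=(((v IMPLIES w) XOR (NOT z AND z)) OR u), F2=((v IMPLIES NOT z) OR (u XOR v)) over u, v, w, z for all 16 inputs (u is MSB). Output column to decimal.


F1 = (((v IMPLIES w) XOR (NOT z AND z)) OR u)
F2 = ((v IMPLIES NOT z) OR (u XOR v))
Counterexample to F1=>F2 is where F1=1 and F2=0.
Evaluate each row (bits = u,v,w,z, MSB first):
  row 0 [0000]: F1=1 F2=1 -> F1&~F2 -> 0
  row 1 [0001]: F1=1 F2=1 -> F1&~F2 -> 0
  row 2 [0010]: F1=1 F2=1 -> F1&~F2 -> 0
  row 3 [0011]: F1=1 F2=1 -> F1&~F2 -> 0
  row 4 [0100]: F1=0 F2=1 -> F1&~F2 -> 0
  row 5 [0101]: F1=0 F2=1 -> F1&~F2 -> 0
  row 6 [0110]: F1=1 F2=1 -> F1&~F2 -> 0
  row 7 [0111]: F1=1 F2=1 -> F1&~F2 -> 0
  row 8 [1000]: F1=1 F2=1 -> F1&~F2 -> 0
  row 9 [1001]: F1=1 F2=1 -> F1&~F2 -> 0
  row 10 [1010]: F1=1 F2=1 -> F1&~F2 -> 0
  row 11 [1011]: F1=1 F2=1 -> F1&~F2 -> 0
  row 12 [1100]: F1=1 F2=1 -> F1&~F2 -> 0
  row 13 [1101]: F1=1 F2=0 -> F1&~F2 -> 1
  row 14 [1110]: F1=1 F2=1 -> F1&~F2 -> 0
  row 15 [1111]: F1=1 F2=0 -> F1&~F2 -> 1
Full result column, 4 rows per line (u,v fixed per line; w,z runs 00..11 left to right):
  rows 0-3 [u,v=00]: 0000  = hex 0
  rows 4-7 [u,v=01]: 0000  = hex 0
  rows 8-11 [u,v=10]: 0000  = hex 0
  rows 12-15 [u,v=11]: 0101  = hex 5
Counterexample vector (row 0 .. row 15) = 0000000000000101
Output column grouped in 4s = 0000 0000 0000 0101 = 0x0005
Convert to decimal digit by digit (value = value*16 + digit):
  0 -> 0
  0*16 + 0 = 0
  0*16 + 0 = 0
  0*16 + 5 = 5
Decimal = 5

5


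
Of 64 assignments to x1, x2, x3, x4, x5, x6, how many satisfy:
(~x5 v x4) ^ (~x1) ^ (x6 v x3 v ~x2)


CNF with 3 clauses over 6 vars (64 assignments).
An assignment satisfies CNF iff every clause has >=1 true literal.
Check each row (bits = x1,x2,x3,x4,x5,x6; clause T/F shown):
  row 0 [000000]: clauses=TTT -> 1
  row 1 [000001]: clauses=TTT -> 1
  row 2 [000010]: clauses=FTT -> 0
  row 3 [000011]: clauses=FTT -> 0
  row 4 [000100]: clauses=TTT -> 1
  (every remaining row is evaluated the same way; all 64 results are listed next)
Full result column, 8 rows per line (x1,x2,x3 fixed per line; x4,x5,x6 runs 000..111 left to right):
  rows 0-7 [x1,x2,x3=000]: 11001111  (ones: 6)
  rows 8-15 [x1,x2,x3=001]: 11001111  (ones: 6)
  rows 16-23 [x1,x2,x3=010]: 01000101  (ones: 3)
  rows 24-31 [x1,x2,x3=011]: 11001111  (ones: 6)
  rows 32-39 [x1,x2,x3=100]: 00000000  (ones: 0)
  rows 40-47 [x1,x2,x3=101]: 00000000  (ones: 0)
  rows 48-55 [x1,x2,x3=110]: 00000000  (ones: 0)
  rows 56-63 [x1,x2,x3=111]: 00000000  (ones: 0)
Satisfying assignments = 6+6+3+6+0+0+0+0 = 21

21


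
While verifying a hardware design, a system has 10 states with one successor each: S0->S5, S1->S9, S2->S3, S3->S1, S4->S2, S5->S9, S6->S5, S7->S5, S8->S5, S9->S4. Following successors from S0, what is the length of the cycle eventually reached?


Trace from S0 until a state repeats:
  S0 -> S5 -> S9 -> S4 -> S2 -> S3 -> S1 -> S9
S9 first seen at step 2, revisited at step 7.
Cycle length = 7 - 2 = 5

5


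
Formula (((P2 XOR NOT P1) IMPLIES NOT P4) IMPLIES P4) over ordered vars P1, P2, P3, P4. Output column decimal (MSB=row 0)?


Formula: (((P2 XOR NOT P1) IMPLIES NOT P4) IMPLIES P4) over P1, P2, P3, P4 (16 rows)
Evaluate each row (bits = P1,P2,P3,P4, MSB first):
  row 0 [0000]: (((0 XOR NOT 0) IMPLIES NOT 0) IMPLIES 0) -> 0
  row 1 [0001]: (((0 XOR NOT 0) IMPLIES NOT 1) IMPLIES 1) -> 1
  row 2 [0010]: (((0 XOR NOT 0) IMPLIES NOT 0) IMPLIES 0) -> 0
  row 3 [0011]: (((0 XOR NOT 0) IMPLIES NOT 1) IMPLIES 1) -> 1
  row 4 [0100]: (((1 XOR NOT 0) IMPLIES NOT 0) IMPLIES 0) -> 0
  row 5 [0101]: (((1 XOR NOT 0) IMPLIES NOT 1) IMPLIES 1) -> 1
  row 6 [0110]: (((1 XOR NOT 0) IMPLIES NOT 0) IMPLIES 0) -> 0
  row 7 [0111]: (((1 XOR NOT 0) IMPLIES NOT 1) IMPLIES 1) -> 1
  row 8 [1000]: (((0 XOR NOT 1) IMPLIES NOT 0) IMPLIES 0) -> 0
  row 9 [1001]: (((0 XOR NOT 1) IMPLIES NOT 1) IMPLIES 1) -> 1
  row 10 [1010]: (((0 XOR NOT 1) IMPLIES NOT 0) IMPLIES 0) -> 0
  row 11 [1011]: (((0 XOR NOT 1) IMPLIES NOT 1) IMPLIES 1) -> 1
  row 12 [1100]: (((1 XOR NOT 1) IMPLIES NOT 0) IMPLIES 0) -> 0
  row 13 [1101]: (((1 XOR NOT 1) IMPLIES NOT 1) IMPLIES 1) -> 1
  row 14 [1110]: (((1 XOR NOT 1) IMPLIES NOT 0) IMPLIES 0) -> 0
  row 15 [1111]: (((1 XOR NOT 1) IMPLIES NOT 1) IMPLIES 1) -> 1
Full result column, 4 rows per line (P1,P2 fixed per line; P3,P4 runs 00..11 left to right):
  rows 0-3 [P1,P2=00]: 0101  = hex 5
  rows 4-7 [P1,P2=01]: 0101  = hex 5
  rows 8-11 [P1,P2=10]: 0101  = hex 5
  rows 12-15 [P1,P2=11]: 0101  = hex 5
Output column (row 0 .. row 15) = 0101010101010101
Output column grouped in 4s = 0101 0101 0101 0101 = 0x5555
Convert to decimal digit by digit (value = value*16 + digit):
  5 -> 5
  5*16 + 5 = 85
  85*16 + 5 = 1365
  1365*16 + 5 = 21845
Decimal = 21845

21845


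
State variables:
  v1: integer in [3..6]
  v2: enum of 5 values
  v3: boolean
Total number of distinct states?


State space = product of domain sizes of all variables.
Domain sizes:
  v1 (integer in [3..6]): 4
  v2 (enum of 5 values): 5
  v3 (boolean): 2
Product = 4 * 5 * 2 = 40

40


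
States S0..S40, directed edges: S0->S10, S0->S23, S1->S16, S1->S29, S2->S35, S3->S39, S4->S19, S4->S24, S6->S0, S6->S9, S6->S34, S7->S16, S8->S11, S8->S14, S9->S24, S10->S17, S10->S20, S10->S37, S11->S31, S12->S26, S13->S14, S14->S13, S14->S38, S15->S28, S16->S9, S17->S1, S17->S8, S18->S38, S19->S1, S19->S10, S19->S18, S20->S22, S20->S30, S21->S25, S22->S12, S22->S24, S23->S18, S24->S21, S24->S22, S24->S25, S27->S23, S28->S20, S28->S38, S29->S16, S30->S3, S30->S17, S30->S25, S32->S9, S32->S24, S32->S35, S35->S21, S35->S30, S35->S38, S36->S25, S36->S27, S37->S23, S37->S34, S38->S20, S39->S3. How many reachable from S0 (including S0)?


BFS from S0:
  layer 0: {S0}
  layer 1: {S10, S23}
  layer 2: {S17, S18, S20, S37}
  layer 3: {S1, S8, S22, S30, S34, S38}
  layer 4: {S3, S11, S12, S14, S16, S24, S25, S29}
  layer 5: {S9, S13, S21, S26, S31, S39}
Reachable set: {S0, S1, S3, S8, S9, S10, S11, S12, S13, S14, S16, S17, S18, S20, S21, S22, S23, S24, S25, S26, S29, S30, S31, S34, S37, S38, S39}
Count = 27

27


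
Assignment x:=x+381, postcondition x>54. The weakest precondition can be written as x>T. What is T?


Formula: wp(x:=E, P) = P[E/x] (substitute E for x in postcondition)
Step 1: Postcondition: x>54
Step 2: Substitute x+381 for x: x+381>54
Step 3: Solve for x: x > 54-381 = -327

-327


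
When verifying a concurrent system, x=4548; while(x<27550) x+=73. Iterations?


Step 1: x goes from 4548 toward 27550 by 73; the body runs while x<27550, so iterations = ceil((bound-start)/step)
Step 2: Distance=23002
Step 3: ceil(23002/73)=316

316


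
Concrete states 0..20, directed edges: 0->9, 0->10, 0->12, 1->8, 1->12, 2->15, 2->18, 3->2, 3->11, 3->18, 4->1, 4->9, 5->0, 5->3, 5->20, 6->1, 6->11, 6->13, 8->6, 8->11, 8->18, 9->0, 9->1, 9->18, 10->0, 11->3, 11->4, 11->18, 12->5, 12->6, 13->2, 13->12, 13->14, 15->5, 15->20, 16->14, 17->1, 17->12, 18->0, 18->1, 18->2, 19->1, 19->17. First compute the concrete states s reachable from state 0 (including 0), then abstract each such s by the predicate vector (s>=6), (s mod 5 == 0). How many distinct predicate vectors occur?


BFS from 0:
Concrete reachable: {0, 1, 2, 3, 4, 5, 6, 8, 9, 10, 11, 12, 13, 14, 15, 18, 20}
Abstract via predicates (s>=6), (s mod 5 == 0):
  (0,0) <- {1, 2, 3, 4}
  (0,1) <- {0, 5}
  (1,0) <- {6, 8, 9, 11, 12, 13, 14, 18}
  (1,1) <- {10, 15, 20}
Distinct abstract states = 4

4


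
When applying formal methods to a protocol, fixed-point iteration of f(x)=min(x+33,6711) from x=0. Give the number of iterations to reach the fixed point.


Step 1: x=0, cap=6711, increment=33
Step 2: x grows by 33 each step until capped at 6711; fixed point is x=6711
Step 3: iterations = ceil(6711/33) = 204

204


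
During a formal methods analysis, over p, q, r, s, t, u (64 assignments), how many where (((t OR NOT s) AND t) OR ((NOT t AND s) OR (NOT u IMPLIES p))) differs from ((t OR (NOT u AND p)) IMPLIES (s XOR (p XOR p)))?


F1 = (((t OR NOT s) AND t) OR ((NOT t AND s) OR (NOT u IMPLIES p)))
F2 = ((t OR (NOT u AND p)) IMPLIES (s XOR (p XOR p)))
Evaluate both on each of 64 rows (bits = p,q,r,s,t,u):
  row 0 [000000]: F1=0 F2=1 (differ) -> 1
  row 1 [000001]: F1=1 F2=1 -> 0
  row 2 [000010]: F1=1 F2=0 (differ) -> 1
  row 3 [000011]: F1=1 F2=0 (differ) -> 1
  row 4 [000100]: F1=1 F2=1 -> 0
  (every remaining row is evaluated the same way; all 64 results are listed next)
Full result column, 8 rows per line (p,q,r fixed per line; s,t,u runs 000..111 left to right):
  rows 0-7 [p,q,r=000]: 10110000  (ones: 3)
  rows 8-15 [p,q,r=001]: 10110000  (ones: 3)
  rows 16-23 [p,q,r=010]: 10110000  (ones: 3)
  rows 24-31 [p,q,r=011]: 10110000  (ones: 3)
  rows 32-39 [p,q,r=100]: 10110000  (ones: 3)
  rows 40-47 [p,q,r=101]: 10110000  (ones: 3)
  rows 48-55 [p,q,r=110]: 10110000  (ones: 3)
  rows 56-63 [p,q,r=111]: 10110000  (ones: 3)
Disagreements = 3+3+3+3+3+3+3+3 = 24

24


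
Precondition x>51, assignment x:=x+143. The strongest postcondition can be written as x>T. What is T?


Formula: sp(P, x:=E) = exists old_x. (x = E[old_x/x]) AND P[old_x/x] (old_x is the value of x before the assignment; eliminate old_x by solving x = E[old_x/x] for old_x)
Step 1: Precondition P: x>51, i.e. old_x > 51
Step 2: Assignment gives x = old_x + 143, so old_x = x - 143
Step 3: Substitute into P: x - 143 > 51
Step 4: Simplify: x > 51+143 = 194

194


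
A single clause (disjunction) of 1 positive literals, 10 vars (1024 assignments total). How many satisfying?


Step 1: Total=2^10=1024
Step 2: Unsat when all 1 false: 2^9=512
Step 3: Sat=1024-512=512

512


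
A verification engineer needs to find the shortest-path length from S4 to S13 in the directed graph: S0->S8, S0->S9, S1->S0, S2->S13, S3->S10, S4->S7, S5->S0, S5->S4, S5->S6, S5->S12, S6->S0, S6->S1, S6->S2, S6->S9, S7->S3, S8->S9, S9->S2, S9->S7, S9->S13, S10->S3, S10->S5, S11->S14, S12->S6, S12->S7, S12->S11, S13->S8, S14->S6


BFS layer-by-layer from S4:
  dist 0: {S4}
  dist 1: {S7}
  dist 2: {S3}
  dist 3: {S10}
  dist 4: {S5}
  dist 5: {S0, S6, S12}
  dist 6: {S1, S2, S8, S9, S11}
  dist 7: {S13, S14}
  -> S13 reached at distance 7
Shortest path length = 7

7


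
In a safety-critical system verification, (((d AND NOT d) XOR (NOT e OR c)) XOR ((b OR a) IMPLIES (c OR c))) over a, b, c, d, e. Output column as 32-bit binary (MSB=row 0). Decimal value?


Formula: (((d AND NOT d) XOR (NOT e OR c)) XOR ((b OR a) IMPLIES (c OR c))) over a, b, c, d, e (32 rows)
Evaluate each row (bits = a,b,c,d,e, MSB first):
  row 0 [00000]: (((0 AND NOT 0) XOR (NOT 0 OR 0)) XOR ((0 OR 0) IMPLIES (0 OR 0))) -> 0
  row 1 [00001]: (((0 AND NOT 0) XOR (NOT 1 OR 0)) XOR ((0 OR 0) IMPLIES (0 OR 0))) -> 1
  row 2 [00010]: (((1 AND NOT 1) XOR (NOT 0 OR 0)) XOR ((0 OR 0) IMPLIES (0 OR 0))) -> 0
  row 3 [00011]: (((1 AND NOT 1) XOR (NOT 1 OR 0)) XOR ((0 OR 0) IMPLIES (0 OR 0))) -> 1
  row 4 [00100]: (((0 AND NOT 0) XOR (NOT 0 OR 1)) XOR ((0 OR 0) IMPLIES (1 OR 1))) -> 0
  row 5 [00101]: (((0 AND NOT 0) XOR (NOT 1 OR 1)) XOR ((0 OR 0) IMPLIES (1 OR 1))) -> 0
  row 6 [00110]: (((1 AND NOT 1) XOR (NOT 0 OR 1)) XOR ((0 OR 0) IMPLIES (1 OR 1))) -> 0
  row 7 [00111]: (((1 AND NOT 1) XOR (NOT 1 OR 1)) XOR ((0 OR 0) IMPLIES (1 OR 1))) -> 0
  row 8 [01000]: (((0 AND NOT 0) XOR (NOT 0 OR 0)) XOR ((1 OR 0) IMPLIES (0 OR 0))) -> 1
  row 9 [01001]: (((0 AND NOT 0) XOR (NOT 1 OR 0)) XOR ((1 OR 0) IMPLIES (0 OR 0))) -> 0
  row 10 [01010]: (((1 AND NOT 1) XOR (NOT 0 OR 0)) XOR ((1 OR 0) IMPLIES (0 OR 0))) -> 1
  row 11 [01011]: (((1 AND NOT 1) XOR (NOT 1 OR 0)) XOR ((1 OR 0) IMPLIES (0 OR 0))) -> 0
  row 12 [01100]: (((0 AND NOT 0) XOR (NOT 0 OR 1)) XOR ((1 OR 0) IMPLIES (1 OR 1))) -> 0
  row 13 [01101]: (((0 AND NOT 0) XOR (NOT 1 OR 1)) XOR ((1 OR 0) IMPLIES (1 OR 1))) -> 0
  row 14 [01110]: (((1 AND NOT 1) XOR (NOT 0 OR 1)) XOR ((1 OR 0) IMPLIES (1 OR 1))) -> 0
  row 15 [01111]: (((1 AND NOT 1) XOR (NOT 1 OR 1)) XOR ((1 OR 0) IMPLIES (1 OR 1))) -> 0
  row 16 [10000]: (((0 AND NOT 0) XOR (NOT 0 OR 0)) XOR ((0 OR 1) IMPLIES (0 OR 0))) -> 1
  row 17 [10001]: (((0 AND NOT 0) XOR (NOT 1 OR 0)) XOR ((0 OR 1) IMPLIES (0 OR 0))) -> 0
  row 18 [10010]: (((1 AND NOT 1) XOR (NOT 0 OR 0)) XOR ((0 OR 1) IMPLIES (0 OR 0))) -> 1
  row 19 [10011]: (((1 AND NOT 1) XOR (NOT 1 OR 0)) XOR ((0 OR 1) IMPLIES (0 OR 0))) -> 0
  row 20 [10100]: (((0 AND NOT 0) XOR (NOT 0 OR 1)) XOR ((0 OR 1) IMPLIES (1 OR 1))) -> 0
  row 21 [10101]: (((0 AND NOT 0) XOR (NOT 1 OR 1)) XOR ((0 OR 1) IMPLIES (1 OR 1))) -> 0
  row 22 [10110]: (((1 AND NOT 1) XOR (NOT 0 OR 1)) XOR ((0 OR 1) IMPLIES (1 OR 1))) -> 0
  row 23 [10111]: (((1 AND NOT 1) XOR (NOT 1 OR 1)) XOR ((0 OR 1) IMPLIES (1 OR 1))) -> 0
  row 24 [11000]: (((0 AND NOT 0) XOR (NOT 0 OR 0)) XOR ((1 OR 1) IMPLIES (0 OR 0))) -> 1
  row 25 [11001]: (((0 AND NOT 0) XOR (NOT 1 OR 0)) XOR ((1 OR 1) IMPLIES (0 OR 0))) -> 0
  row 26 [11010]: (((1 AND NOT 1) XOR (NOT 0 OR 0)) XOR ((1 OR 1) IMPLIES (0 OR 0))) -> 1
  row 27 [11011]: (((1 AND NOT 1) XOR (NOT 1 OR 0)) XOR ((1 OR 1) IMPLIES (0 OR 0))) -> 0
  row 28 [11100]: (((0 AND NOT 0) XOR (NOT 0 OR 1)) XOR ((1 OR 1) IMPLIES (1 OR 1))) -> 0
  row 29 [11101]: (((0 AND NOT 0) XOR (NOT 1 OR 1)) XOR ((1 OR 1) IMPLIES (1 OR 1))) -> 0
  row 30 [11110]: (((1 AND NOT 1) XOR (NOT 0 OR 1)) XOR ((1 OR 1) IMPLIES (1 OR 1))) -> 0
  row 31 [11111]: (((1 AND NOT 1) XOR (NOT 1 OR 1)) XOR ((1 OR 1) IMPLIES (1 OR 1))) -> 0
Full result column, 4 rows per line (a,b,c fixed per line; d,e runs 00..11 left to right):
  rows 0-3 [a,b,c=000]: 0101  = hex 5
  rows 4-7 [a,b,c=001]: 0000  = hex 0
  rows 8-11 [a,b,c=010]: 1010  = hex A
  rows 12-15 [a,b,c=011]: 0000  = hex 0
  rows 16-19 [a,b,c=100]: 1010  = hex A
  rows 20-23 [a,b,c=101]: 0000  = hex 0
  rows 24-27 [a,b,c=110]: 1010  = hex A
  rows 28-31 [a,b,c=111]: 0000  = hex 0
Output column (row 0 .. row 31) = 01010000101000001010000010100000
Output column grouped in 4s = 0101 0000 1010 0000 1010 0000 1010 0000 = 0x50A0A0A0
Convert to decimal digit by digit (value = value*16 + digit):
  5 -> 5
  5*16 + 0 = 80
  80*16 + 10 (A) = 1290
  1290*16 + 0 = 20640
  20640*16 + 10 (A) = 330250
  330250*16 + 0 = 5284000
  5284000*16 + 10 (A) = 84544010
  84544010*16 + 0 = 1352704160
Decimal = 1352704160

1352704160


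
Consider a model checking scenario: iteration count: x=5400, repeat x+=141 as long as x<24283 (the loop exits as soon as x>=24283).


Step 1: x goes from 5400 toward 24283 by 141; the body runs while x<24283, so iterations = ceil((bound-start)/step)
Step 2: Distance=18883
Step 3: ceil(18883/141)=134

134


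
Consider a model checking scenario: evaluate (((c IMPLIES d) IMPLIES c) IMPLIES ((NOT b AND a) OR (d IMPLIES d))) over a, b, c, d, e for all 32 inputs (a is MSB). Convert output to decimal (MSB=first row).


Formula: (((c IMPLIES d) IMPLIES c) IMPLIES ((NOT b AND a) OR (d IMPLIES d))) over a, b, c, d, e (32 rows)
Evaluate each row (bits = a,b,c,d,e, MSB first):
  row 0 [00000]: (((0 IMPLIES 0) IMPLIES 0) IMPLIES ((NOT 0 AND 0) OR (0 IMPLIES 0))) -> 1
  row 1 [00001]: (((0 IMPLIES 0) IMPLIES 0) IMPLIES ((NOT 0 AND 0) OR (0 IMPLIES 0))) -> 1
  row 2 [00010]: (((0 IMPLIES 1) IMPLIES 0) IMPLIES ((NOT 0 AND 0) OR (1 IMPLIES 1))) -> 1
  row 3 [00011]: (((0 IMPLIES 1) IMPLIES 0) IMPLIES ((NOT 0 AND 0) OR (1 IMPLIES 1))) -> 1
  row 4 [00100]: (((1 IMPLIES 0) IMPLIES 1) IMPLIES ((NOT 0 AND 0) OR (0 IMPLIES 0))) -> 1
  row 5 [00101]: (((1 IMPLIES 0) IMPLIES 1) IMPLIES ((NOT 0 AND 0) OR (0 IMPLIES 0))) -> 1
  row 6 [00110]: (((1 IMPLIES 1) IMPLIES 1) IMPLIES ((NOT 0 AND 0) OR (1 IMPLIES 1))) -> 1
  row 7 [00111]: (((1 IMPLIES 1) IMPLIES 1) IMPLIES ((NOT 0 AND 0) OR (1 IMPLIES 1))) -> 1
  row 8 [01000]: (((0 IMPLIES 0) IMPLIES 0) IMPLIES ((NOT 1 AND 0) OR (0 IMPLIES 0))) -> 1
  row 9 [01001]: (((0 IMPLIES 0) IMPLIES 0) IMPLIES ((NOT 1 AND 0) OR (0 IMPLIES 0))) -> 1
  row 10 [01010]: (((0 IMPLIES 1) IMPLIES 0) IMPLIES ((NOT 1 AND 0) OR (1 IMPLIES 1))) -> 1
  row 11 [01011]: (((0 IMPLIES 1) IMPLIES 0) IMPLIES ((NOT 1 AND 0) OR (1 IMPLIES 1))) -> 1
  row 12 [01100]: (((1 IMPLIES 0) IMPLIES 1) IMPLIES ((NOT 1 AND 0) OR (0 IMPLIES 0))) -> 1
  row 13 [01101]: (((1 IMPLIES 0) IMPLIES 1) IMPLIES ((NOT 1 AND 0) OR (0 IMPLIES 0))) -> 1
  row 14 [01110]: (((1 IMPLIES 1) IMPLIES 1) IMPLIES ((NOT 1 AND 0) OR (1 IMPLIES 1))) -> 1
  row 15 [01111]: (((1 IMPLIES 1) IMPLIES 1) IMPLIES ((NOT 1 AND 0) OR (1 IMPLIES 1))) -> 1
  row 16 [10000]: (((0 IMPLIES 0) IMPLIES 0) IMPLIES ((NOT 0 AND 1) OR (0 IMPLIES 0))) -> 1
  row 17 [10001]: (((0 IMPLIES 0) IMPLIES 0) IMPLIES ((NOT 0 AND 1) OR (0 IMPLIES 0))) -> 1
  row 18 [10010]: (((0 IMPLIES 1) IMPLIES 0) IMPLIES ((NOT 0 AND 1) OR (1 IMPLIES 1))) -> 1
  row 19 [10011]: (((0 IMPLIES 1) IMPLIES 0) IMPLIES ((NOT 0 AND 1) OR (1 IMPLIES 1))) -> 1
  row 20 [10100]: (((1 IMPLIES 0) IMPLIES 1) IMPLIES ((NOT 0 AND 1) OR (0 IMPLIES 0))) -> 1
  row 21 [10101]: (((1 IMPLIES 0) IMPLIES 1) IMPLIES ((NOT 0 AND 1) OR (0 IMPLIES 0))) -> 1
  row 22 [10110]: (((1 IMPLIES 1) IMPLIES 1) IMPLIES ((NOT 0 AND 1) OR (1 IMPLIES 1))) -> 1
  row 23 [10111]: (((1 IMPLIES 1) IMPLIES 1) IMPLIES ((NOT 0 AND 1) OR (1 IMPLIES 1))) -> 1
  row 24 [11000]: (((0 IMPLIES 0) IMPLIES 0) IMPLIES ((NOT 1 AND 1) OR (0 IMPLIES 0))) -> 1
  row 25 [11001]: (((0 IMPLIES 0) IMPLIES 0) IMPLIES ((NOT 1 AND 1) OR (0 IMPLIES 0))) -> 1
  row 26 [11010]: (((0 IMPLIES 1) IMPLIES 0) IMPLIES ((NOT 1 AND 1) OR (1 IMPLIES 1))) -> 1
  row 27 [11011]: (((0 IMPLIES 1) IMPLIES 0) IMPLIES ((NOT 1 AND 1) OR (1 IMPLIES 1))) -> 1
  row 28 [11100]: (((1 IMPLIES 0) IMPLIES 1) IMPLIES ((NOT 1 AND 1) OR (0 IMPLIES 0))) -> 1
  row 29 [11101]: (((1 IMPLIES 0) IMPLIES 1) IMPLIES ((NOT 1 AND 1) OR (0 IMPLIES 0))) -> 1
  row 30 [11110]: (((1 IMPLIES 1) IMPLIES 1) IMPLIES ((NOT 1 AND 1) OR (1 IMPLIES 1))) -> 1
  row 31 [11111]: (((1 IMPLIES 1) IMPLIES 1) IMPLIES ((NOT 1 AND 1) OR (1 IMPLIES 1))) -> 1
Full result column, 4 rows per line (a,b,c fixed per line; d,e runs 00..11 left to right):
  rows 0-3 [a,b,c=000]: 1111  = hex F
  rows 4-7 [a,b,c=001]: 1111  = hex F
  rows 8-11 [a,b,c=010]: 1111  = hex F
  rows 12-15 [a,b,c=011]: 1111  = hex F
  rows 16-19 [a,b,c=100]: 1111  = hex F
  rows 20-23 [a,b,c=101]: 1111  = hex F
  rows 24-27 [a,b,c=110]: 1111  = hex F
  rows 28-31 [a,b,c=111]: 1111  = hex F
Output column (row 0 .. row 31) = 11111111111111111111111111111111
Output column grouped in 4s = 1111 1111 1111 1111 1111 1111 1111 1111 = 0xFFFFFFFF
Convert to decimal digit by digit (value = value*16 + digit):
  F -> 15
  15*16 + 15 (F) = 255
  255*16 + 15 (F) = 4095
  4095*16 + 15 (F) = 65535
  65535*16 + 15 (F) = 1048575
  1048575*16 + 15 (F) = 16777215
  16777215*16 + 15 (F) = 268435455
  268435455*16 + 15 (F) = 4294967295
Decimal = 4294967295

4294967295
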